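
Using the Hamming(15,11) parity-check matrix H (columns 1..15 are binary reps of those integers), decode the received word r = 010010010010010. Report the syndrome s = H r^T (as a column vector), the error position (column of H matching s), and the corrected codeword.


s = (1, 0, 1, 0)^T, error position = 10, corrected codeword c = 010010010110010

Compute s = H r^T mod 2 one row at a time:
  s_1 = 1 + 0 + 0 + 1 + 0 + 0 + 1 + 0 = 3 ≡ 1 (mod 2).
  s_2 = 0 + 1 + 0 + 0 + 0 + 0 + 1 + 0 = 2 ≡ 0 (mod 2).
  s_3 = 1 + 0 + 0 + 0 + 0 + 1 + 1 + 0 = 3 ≡ 1 (mod 2).
  s_4 = 0 + 0 + 1 + 0 + 0 + 1 + 0 + 0 = 2 ≡ 0 (mod 2).
s = (1, 0, 1, 0)^T — this equals column 10 of H (binary 1010), so error is at position 10.
Correct: flip bit 10 of r = 010010010010010 to get c = 010010010110010.


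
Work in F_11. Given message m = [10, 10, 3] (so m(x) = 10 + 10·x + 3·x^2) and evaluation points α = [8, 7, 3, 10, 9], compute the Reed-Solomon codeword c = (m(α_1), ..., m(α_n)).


c = [7, 7, 1, 3, 2]

Message polynomial: m(x) = 10 + 10·x + 3·x^2 (mod 11).
For each evaluation point α_i, compute m(α_i) mod 11:
  α_1 = 8: Horner steps 3 → 1 → 7, so m(8) = 7.
  α_2 = 7: Horner steps 3 → 9 → 7, so m(7) = 7.
  α_3 = 3: Horner steps 3 → 8 → 1, so m(3) = 1.
  α_4 = 10: Horner steps 3 → 7 → 3, so m(10) = 3.
  α_5 = 9: Horner steps 3 → 4 → 2, so m(9) = 2.
Codeword c = [7, 7, 1, 3, 2] ∈ F_11^5.


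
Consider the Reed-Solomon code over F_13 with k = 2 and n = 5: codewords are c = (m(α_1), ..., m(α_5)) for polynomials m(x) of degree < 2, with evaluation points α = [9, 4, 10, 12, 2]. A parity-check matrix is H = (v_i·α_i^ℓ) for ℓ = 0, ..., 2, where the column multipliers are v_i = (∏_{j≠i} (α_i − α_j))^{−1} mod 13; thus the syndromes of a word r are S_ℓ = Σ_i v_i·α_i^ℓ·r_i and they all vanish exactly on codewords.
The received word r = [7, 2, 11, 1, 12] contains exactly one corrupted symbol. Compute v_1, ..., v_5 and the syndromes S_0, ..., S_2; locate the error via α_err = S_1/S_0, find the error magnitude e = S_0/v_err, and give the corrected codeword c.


S = (4, 10, 12), error at position 1, error magnitude e = 4, c = [3, 2, 11, 1, 12].

Step 1: column multipliers v_i = (∏_{j≠i}(α_i − α_j))^{−1} mod 13.
  i = 1 (α = 9): (9−4)(9−10)(9−12)(9−2) = 5·(−1)·(−3)·7 = 105 ≡ 1, so v_1 = 1^{−1} = 1 (mod 13).
  i = 2 (α = 4): (4−9)(4−10)(4−12)(4−2) = (−5)·(−6)·(−8)·2 = −480 ≡ 1, so v_2 = 1^{−1} = 1 (mod 13).
  i = 3 (α = 10): (10−9)(10−4)(10−12)(10−2) = 1·6·(−2)·8 = −96 ≡ 8, so v_3 = 8^{−1} = 5 (mod 13).
  i = 4 (α = 12): (12−9)(12−4)(12−10)(12−2) = 3·8·2·10 = 480 ≡ 12, so v_4 = 12^{−1} = 12 (mod 13).
  i = 5 (α = 2): (2−9)(2−4)(2−10)(2−12) = (−7)·(−2)·(−8)·(−10) = 1120 ≡ 2, so v_5 = 2^{−1} = 7 (mod 13).
  v = [1, 1, 5, 12, 7].
Step 2: syndromes of r = [7, 2, 11, 1, 12] (all sums mod 13).
  S_0 = Σ v_i r_i = 1·7 + 1·2 + 5·11 + 12·1 + 7·12 = 160 ≡ 4.
  S_1 = Σ v_i α_i r_i = 1·9·7 + 1·4·2 + 5·10·11 + 12·12·1 + 7·2·12 = 933 ≡ 10.
  α_i^2 mod 13 = [3, 3, 9, 1, 4].
  S_2 = Σ v_i α_i^2 r_i = 1·3·7 + 1·3·2 + 5·9·11 + 12·1·1 + 7·4·12 = 870 ≡ 12.
  S = (4, 10, 12) ≠ 0, so r is not a codeword (an error is present).
Step 3: locate the error. For a single error e at position i, S_ℓ = v_i·e·α_i^ℓ, so α_err = S_1/S_0.
  S_0^{−1} = 4^{−1} = 10 (mod 13), so α_err = 10·10 = 100 ≡ 9 = α_1. Error position i = 1.
  Consistency check: S_2/S_1 = 12·4 = 48 ≡ 9 = α_err ✓ (single-error assumption holds).
Step 4: error magnitude e = S_0/v_1 = S_0·∏_{j≠1}(α_1 − α_j) = 4·1 = 4 ≡ 4 (mod 13).
Step 5: correct position 1: c_1 = r_1 − e = 7 − 4 ≡ 3 (mod 13). Hence c = [3, 2, 11, 1, 12].
  Check: interpolating c through the α_i gives m(x) = 9 + 8·x (degree < 2) with m(α_i) = c_i for every i, so c is indeed a codeword.


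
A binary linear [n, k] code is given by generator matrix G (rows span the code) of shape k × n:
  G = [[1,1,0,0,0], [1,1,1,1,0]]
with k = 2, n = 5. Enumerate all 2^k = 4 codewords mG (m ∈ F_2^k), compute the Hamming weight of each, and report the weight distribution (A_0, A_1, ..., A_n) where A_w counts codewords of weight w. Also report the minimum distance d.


Weight distribution: A_0 = 1, A_2 = 2, A_4 = 1. Minimum distance d = 2.

Enumerate all 2^2 = 4 messages m ∈ F_2^2.
For each, compute codeword c = mG in F_2^5, then tally its weight.
  m = 00 → c = 00000, weight = 0.
  m = 10 → c = 11000, weight = 2.
  m = 01 → c = 11110, weight = 4.
  m = 11 → c = 00110, weight = 2.
Tally weights:
  weight 0: 1 codewords.
  weight 2: 2 codewords.
  weight 4: 1 codewords.
Minimum distance d = smallest w > 0 with A_w > 0 = 2.
Sanity: Σ A_w = 4 = 2^2 = 4 ✓.


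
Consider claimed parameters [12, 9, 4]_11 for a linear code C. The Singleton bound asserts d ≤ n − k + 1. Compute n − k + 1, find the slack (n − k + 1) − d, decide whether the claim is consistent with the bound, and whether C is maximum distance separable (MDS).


Singleton RHS = n − k + 1 = 4, slack = 0, bound satisfied, MDS.

Singleton bound: d ≤ n − k + 1.
Here n = 12, k = 9, so n − k + 1 = 4.
Given d = 4, check d ≤ 4: YES.
Slack = (n − k + 1) − d = 0.
The code is MDS (slack = 0).
Description: the claimed parameters are [12, 9, 4]_11; such a code would be MDS (meets Singleton bound).


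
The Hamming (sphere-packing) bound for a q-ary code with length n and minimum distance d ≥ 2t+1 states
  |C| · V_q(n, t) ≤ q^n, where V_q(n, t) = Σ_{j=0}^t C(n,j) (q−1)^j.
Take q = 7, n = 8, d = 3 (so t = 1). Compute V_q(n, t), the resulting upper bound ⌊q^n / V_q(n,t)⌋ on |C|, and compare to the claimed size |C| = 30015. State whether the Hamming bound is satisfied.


V_q(n, t) = 49, q^n = 5764801, Hamming bound = 117649, |C| = 30015 ≤ bound (satisfied).

Step 1: Compute V_q(n, t) = Σ_{j=0}^1 C(n, j) (q−1)^j.
  j = 0: C(8,0)·(6)^0 = 1·1 = 1.
  j = 1: C(8,1)·(6)^1 = 8·6 = 48.
  V_q(n, t) = 1 + 48 = 49.
Step 2: q^n = 7^8 = 5764801.
Step 3: Hamming bound ⌊q^n / V_q(n,t)⌋ = ⌊5764801/49⌋ = 117649.
Step 4: Compare |C| = 30015 to 117649: satisfied.
The claimed |C| lies below the Hamming bound.


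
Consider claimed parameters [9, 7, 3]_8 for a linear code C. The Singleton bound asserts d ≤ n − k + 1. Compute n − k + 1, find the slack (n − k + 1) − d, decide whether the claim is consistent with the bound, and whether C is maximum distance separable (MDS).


Singleton RHS = n − k + 1 = 3, slack = 0, bound satisfied, MDS.

Singleton bound: d ≤ n − k + 1.
Here n = 9, k = 7, so n − k + 1 = 3.
Given d = 3, check d ≤ 3: YES.
Slack = (n − k + 1) − d = 0.
The code is MDS (slack = 0).
Description: the claimed parameters are [9, 7, 3]_8; such a code would be MDS (meets Singleton bound).


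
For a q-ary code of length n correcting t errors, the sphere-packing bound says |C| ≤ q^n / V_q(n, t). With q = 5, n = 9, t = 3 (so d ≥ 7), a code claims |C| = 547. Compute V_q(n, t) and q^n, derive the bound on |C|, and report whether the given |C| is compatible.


V_q(n, t) = 5989, q^n = 1953125, Hamming bound = 326, |C| = 547 > bound (violated).

Step 1: Compute V_q(n, t) = Σ_{j=0}^3 C(n, j) (q−1)^j.
  j = 0: C(9,0)·(4)^0 = 1·1 = 1.
  j = 1: C(9,1)·(4)^1 = 9·4 = 36.
  j = 2: C(9,2)·(4)^2 = 36·16 = 576.
  j = 3: C(9,3)·(4)^3 = 84·64 = 5376.
  V_q(n, t) = 1 + 36 + 576 + 5376 = 5989.
Step 2: q^n = 5^9 = 1953125.
Step 3: Hamming bound ⌊q^n / V_q(n,t)⌋ = ⌊1953125/5989⌋ = 326.
Step 4: Compare |C| = 547 to 326: violated.
The claimed |C| lies above the Hamming bound, so no 5-ary code of length 9 with d ≥ 7 can have 547 codewords.


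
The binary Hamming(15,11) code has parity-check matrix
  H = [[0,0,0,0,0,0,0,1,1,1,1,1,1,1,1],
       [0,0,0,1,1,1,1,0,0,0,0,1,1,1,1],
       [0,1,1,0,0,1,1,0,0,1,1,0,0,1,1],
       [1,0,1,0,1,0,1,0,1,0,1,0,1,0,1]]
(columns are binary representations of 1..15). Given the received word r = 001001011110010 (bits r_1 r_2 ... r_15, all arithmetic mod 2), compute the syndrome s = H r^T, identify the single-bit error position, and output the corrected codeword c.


s = (1, 0, 1, 1)^T, error position = 11, corrected codeword c = 001001011100010

Compute s = H r^T mod 2 one row at a time:
  s_1 = 1 + 1 + 1 + 1 + 0 + 0 + 1 + 0 = 5 ≡ 1 (mod 2).
  s_2 = 0 + 0 + 1 + 0 + 0 + 0 + 1 + 0 = 2 ≡ 0 (mod 2).
  s_3 = 0 + 1 + 1 + 0 + 1 + 1 + 1 + 0 = 5 ≡ 1 (mod 2).
  s_4 = 0 + 1 + 0 + 0 + 1 + 1 + 0 + 0 = 3 ≡ 1 (mod 2).
s = (1, 0, 1, 1)^T — this equals column 11 of H (binary 1011), so error is at position 11.
Correct: flip bit 11 of r = 001001011110010 to get c = 001001011100010.


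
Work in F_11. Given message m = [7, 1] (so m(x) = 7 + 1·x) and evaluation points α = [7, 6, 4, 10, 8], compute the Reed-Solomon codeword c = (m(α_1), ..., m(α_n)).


c = [3, 2, 0, 6, 4]

Message polynomial: m(x) = 7 + 1·x (mod 11).
For each evaluation point α_i, compute m(α_i) mod 11:
  α_1 = 7: Horner steps 1 → 3, so m(7) = 3.
  α_2 = 6: Horner steps 1 → 2, so m(6) = 2.
  α_3 = 4: Horner steps 1 → 0, so m(4) = 0.
  α_4 = 10: Horner steps 1 → 6, so m(10) = 6.
  α_5 = 8: Horner steps 1 → 4, so m(8) = 4.
Codeword c = [3, 2, 0, 6, 4] ∈ F_11^5.


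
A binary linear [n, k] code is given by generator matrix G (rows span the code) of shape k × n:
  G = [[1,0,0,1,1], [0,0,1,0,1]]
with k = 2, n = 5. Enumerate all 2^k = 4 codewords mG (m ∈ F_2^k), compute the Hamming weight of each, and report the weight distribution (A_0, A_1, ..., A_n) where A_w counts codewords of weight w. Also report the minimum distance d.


Weight distribution: A_0 = 1, A_2 = 1, A_3 = 2. Minimum distance d = 2.

Enumerate all 2^2 = 4 messages m ∈ F_2^2.
For each, compute codeword c = mG in F_2^5, then tally its weight.
  m = 00 → c = 00000, weight = 0.
  m = 10 → c = 10011, weight = 3.
  m = 01 → c = 00101, weight = 2.
  m = 11 → c = 10110, weight = 3.
Tally weights:
  weight 0: 1 codewords.
  weight 2: 1 codewords.
  weight 3: 2 codewords.
Minimum distance d = smallest w > 0 with A_w > 0 = 2.
Sanity: Σ A_w = 4 = 2^2 = 4 ✓.


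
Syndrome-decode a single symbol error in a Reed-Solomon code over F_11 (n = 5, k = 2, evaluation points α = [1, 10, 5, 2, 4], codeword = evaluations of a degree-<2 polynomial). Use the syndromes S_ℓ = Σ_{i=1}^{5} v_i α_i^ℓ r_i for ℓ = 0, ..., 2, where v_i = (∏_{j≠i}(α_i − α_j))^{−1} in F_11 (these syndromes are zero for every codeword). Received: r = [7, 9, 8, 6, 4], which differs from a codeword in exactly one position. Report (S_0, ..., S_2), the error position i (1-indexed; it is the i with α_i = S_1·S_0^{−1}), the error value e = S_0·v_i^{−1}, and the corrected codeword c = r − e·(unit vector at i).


S = (10, 6, 8), error at position 3, error magnitude e = 5, c = [7, 9, 3, 6, 4].

Step 1: column multipliers v_i = (∏_{j≠i}(α_i − α_j))^{−1} mod 11.
  i = 1 (α = 1): (1−10)(1−5)(1−2)(1−4) = (−9)·(−4)·(−1)·(−3) = 108 ≡ 9, so v_1 = 9^{−1} = 5 (mod 11).
  i = 2 (α = 10): (10−1)(10−5)(10−2)(10−4) = 9·5·8·6 = 2160 ≡ 4, so v_2 = 4^{−1} = 3 (mod 11).
  i = 3 (α = 5): (5−1)(5−10)(5−2)(5−4) = 4·(−5)·3·1 = −60 ≡ 6, so v_3 = 6^{−1} = 2 (mod 11).
  i = 4 (α = 2): (2−1)(2−10)(2−5)(2−4) = 1·(−8)·(−3)·(−2) = −48 ≡ 7, so v_4 = 7^{−1} = 8 (mod 11).
  i = 5 (α = 4): (4−1)(4−10)(4−5)(4−2) = 3·(−6)·(−1)·2 = 36 ≡ 3, so v_5 = 3^{−1} = 4 (mod 11).
  v = [5, 3, 2, 8, 4].
Step 2: syndromes of r = [7, 9, 8, 6, 4] (all sums mod 11).
  S_0 = Σ v_i r_i = 5·7 + 3·9 + 2·8 + 8·6 + 4·4 = 142 ≡ 10.
  S_1 = Σ v_i α_i r_i = 5·1·7 + 3·10·9 + 2·5·8 + 8·2·6 + 4·4·4 = 545 ≡ 6.
  α_i^2 mod 11 = [1, 1, 3, 4, 5].
  S_2 = Σ v_i α_i^2 r_i = 5·1·7 + 3·1·9 + 2·3·8 + 8·4·6 + 4·5·4 = 382 ≡ 8.
  S = (10, 6, 8) ≠ 0, so r is not a codeword (an error is present).
Step 3: locate the error. For a single error e at position i, S_ℓ = v_i·e·α_i^ℓ, so α_err = S_1/S_0.
  S_0^{−1} = 10^{−1} = 10 (mod 11), so α_err = 6·10 = 60 ≡ 5 = α_3. Error position i = 3.
  Consistency check: S_2/S_1 = 8·2 = 16 ≡ 5 = α_err ✓ (single-error assumption holds).
Step 4: error magnitude e = S_0/v_3 = S_0·∏_{j≠3}(α_3 − α_j) = 10·6 = 60 ≡ 5 (mod 11).
Step 5: correct position 3: c_3 = r_3 − e = 8 − 5 ≡ 3 (mod 11). Hence c = [7, 9, 3, 6, 4].
  Check: interpolating c through the α_i gives m(x) = 8 + 10·x (degree < 2) with m(α_i) = c_i for every i, so c is indeed a codeword.


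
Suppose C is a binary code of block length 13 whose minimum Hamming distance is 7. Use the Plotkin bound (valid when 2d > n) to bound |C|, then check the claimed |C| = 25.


Plotkin bound M ≤ 14; given |C| = 25 > bound (violated).

Check applicability: 2d = 14, n = 13.
2d − n = 1 > 0, so Plotkin applies.
Compute d/(2d−n) = 7/1 ≈ 7.0000.
⌊d/(2d−n)⌋ = 7.
Plotkin bound: M ≤ 2·7 = 14.
Given |C| = 25, check: VIOLATED.
This |C| is above the Plotkin bound, so no binary code with n = 13, d = 7 and 25 codewords exists.


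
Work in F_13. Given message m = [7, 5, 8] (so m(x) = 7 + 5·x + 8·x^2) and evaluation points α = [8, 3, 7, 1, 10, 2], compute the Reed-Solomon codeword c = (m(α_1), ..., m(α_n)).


c = [0, 3, 5, 7, 12, 10]

Message polynomial: m(x) = 7 + 5·x + 8·x^2 (mod 13).
For each evaluation point α_i, compute m(α_i) mod 13:
  α_1 = 8: Horner steps 8 → 4 → 0, so m(8) = 0.
  α_2 = 3: Horner steps 8 → 3 → 3, so m(3) = 3.
  α_3 = 7: Horner steps 8 → 9 → 5, so m(7) = 5.
  α_4 = 1: Horner steps 8 → 0 → 7, so m(1) = 7.
  α_5 = 10: Horner steps 8 → 7 → 12, so m(10) = 12.
  α_6 = 2: Horner steps 8 → 8 → 10, so m(2) = 10.
Codeword c = [0, 3, 5, 7, 12, 10] ∈ F_13^6.


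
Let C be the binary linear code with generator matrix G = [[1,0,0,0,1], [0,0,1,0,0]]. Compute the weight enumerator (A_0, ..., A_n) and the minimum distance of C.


Weight distribution: A_0 = 1, A_1 = 1, A_2 = 1, A_3 = 1. Minimum distance d = 1.

Enumerate all 2^2 = 4 messages m ∈ F_2^2.
For each, compute codeword c = mG in F_2^5, then tally its weight.
  m = 00 → c = 00000, weight = 0.
  m = 10 → c = 10001, weight = 2.
  m = 01 → c = 00100, weight = 1.
  m = 11 → c = 10101, weight = 3.
Tally weights:
  weight 0: 1 codewords.
  weight 1: 1 codewords.
  weight 2: 1 codewords.
  weight 3: 1 codewords.
Minimum distance d = smallest w > 0 with A_w > 0 = 1.
Sanity: Σ A_w = 4 = 2^2 = 4 ✓.


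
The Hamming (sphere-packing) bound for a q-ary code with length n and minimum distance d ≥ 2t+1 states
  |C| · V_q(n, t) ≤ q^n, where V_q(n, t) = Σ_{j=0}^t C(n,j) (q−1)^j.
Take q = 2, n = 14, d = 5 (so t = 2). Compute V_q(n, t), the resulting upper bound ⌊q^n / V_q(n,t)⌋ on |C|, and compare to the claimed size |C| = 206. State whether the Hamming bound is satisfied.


V_q(n, t) = 106, q^n = 16384, Hamming bound = 154, |C| = 206 > bound (violated).

Step 1: Compute V_q(n, t) = Σ_{j=0}^2 C(n, j) (q−1)^j.
  j = 0: C(14,0)·(1)^0 = 1·1 = 1.
  j = 1: C(14,1)·(1)^1 = 14·1 = 14.
  j = 2: C(14,2)·(1)^2 = 91·1 = 91.
  V_q(n, t) = 1 + 14 + 91 = 106.
Step 2: q^n = 2^14 = 16384.
Step 3: Hamming bound ⌊q^n / V_q(n,t)⌋ = ⌊16384/106⌋ = 154.
Step 4: Compare |C| = 206 to 154: violated.
The claimed |C| lies above the Hamming bound, so no 2-ary code of length 14 with d ≥ 5 can have 206 codewords.


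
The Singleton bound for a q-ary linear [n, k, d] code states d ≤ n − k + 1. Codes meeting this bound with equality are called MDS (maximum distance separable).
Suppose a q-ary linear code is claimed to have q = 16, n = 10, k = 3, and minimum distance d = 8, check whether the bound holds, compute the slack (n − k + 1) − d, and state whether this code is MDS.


Singleton RHS = n − k + 1 = 8, slack = 0, bound satisfied, MDS.

Singleton bound: d ≤ n − k + 1.
Here n = 10, k = 3, so n − k + 1 = 8.
Given d = 8, check d ≤ 8: YES.
Slack = (n − k + 1) − d = 0.
The code is MDS (slack = 0).
Description: the claimed parameters are [10, 3, 8]_16; such a code would be MDS (meets Singleton bound).


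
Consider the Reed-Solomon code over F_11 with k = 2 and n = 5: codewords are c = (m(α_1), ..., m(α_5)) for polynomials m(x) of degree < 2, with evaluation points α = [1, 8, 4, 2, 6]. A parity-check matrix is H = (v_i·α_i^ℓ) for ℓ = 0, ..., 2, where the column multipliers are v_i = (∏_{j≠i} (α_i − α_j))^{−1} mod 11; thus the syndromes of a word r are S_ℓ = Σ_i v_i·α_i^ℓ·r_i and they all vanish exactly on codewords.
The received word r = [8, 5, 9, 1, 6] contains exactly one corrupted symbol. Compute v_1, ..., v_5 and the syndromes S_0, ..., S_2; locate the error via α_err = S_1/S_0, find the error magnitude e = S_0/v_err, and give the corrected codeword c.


S = (4, 10, 3), error at position 2, error magnitude e = 2, c = [8, 3, 9, 1, 6].

Step 1: column multipliers v_i = (∏_{j≠i}(α_i − α_j))^{−1} mod 11.
  i = 1 (α = 1): (1−8)(1−4)(1−2)(1−6) = (−7)·(−3)·(−1)·(−5) = 105 ≡ 6, so v_1 = 6^{−1} = 2 (mod 11).
  i = 2 (α = 8): (8−1)(8−4)(8−2)(8−6) = 7·4·6·2 = 336 ≡ 6, so v_2 = 6^{−1} = 2 (mod 11).
  i = 3 (α = 4): (4−1)(4−8)(4−2)(4−6) = 3·(−4)·2·(−2) = 48 ≡ 4, so v_3 = 4^{−1} = 3 (mod 11).
  i = 4 (α = 2): (2−1)(2−8)(2−4)(2−6) = 1·(−6)·(−2)·(−4) = −48 ≡ 7, so v_4 = 7^{−1} = 8 (mod 11).
  i = 5 (α = 6): (6−1)(6−8)(6−4)(6−2) = 5·(−2)·2·4 = −80 ≡ 8, so v_5 = 8^{−1} = 7 (mod 11).
  v = [2, 2, 3, 8, 7].
Step 2: syndromes of r = [8, 5, 9, 1, 6] (all sums mod 11).
  S_0 = Σ v_i r_i = 2·8 + 2·5 + 3·9 + 8·1 + 7·6 = 103 ≡ 4.
  S_1 = Σ v_i α_i r_i = 2·1·8 + 2·8·5 + 3·4·9 + 8·2·1 + 7·6·6 = 472 ≡ 10.
  α_i^2 mod 11 = [1, 9, 5, 4, 3].
  S_2 = Σ v_i α_i^2 r_i = 2·1·8 + 2·9·5 + 3·5·9 + 8·4·1 + 7·3·6 = 399 ≡ 3.
  S = (4, 10, 3) ≠ 0, so r is not a codeword (an error is present).
Step 3: locate the error. For a single error e at position i, S_ℓ = v_i·e·α_i^ℓ, so α_err = S_1/S_0.
  S_0^{−1} = 4^{−1} = 3 (mod 11), so α_err = 10·3 = 30 ≡ 8 = α_2. Error position i = 2.
  Consistency check: S_2/S_1 = 3·10 = 30 ≡ 8 = α_err ✓ (single-error assumption holds).
Step 4: error magnitude e = S_0/v_2 = S_0·∏_{j≠2}(α_2 − α_j) = 4·6 = 24 ≡ 2 (mod 11).
Step 5: correct position 2: c_2 = r_2 − e = 5 − 2 ≡ 3 (mod 11). Hence c = [8, 3, 9, 1, 6].
  Check: interpolating c through the α_i gives m(x) = 4 + 4·x (degree < 2) with m(α_i) = c_i for every i, so c is indeed a codeword.


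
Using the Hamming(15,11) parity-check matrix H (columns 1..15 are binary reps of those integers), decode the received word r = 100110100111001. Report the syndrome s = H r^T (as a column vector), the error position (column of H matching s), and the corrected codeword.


s = (0, 1, 0, 1)^T, error position = 5, corrected codeword c = 100100100111001

Compute s = H r^T mod 2 one row at a time:
  s_1 = 0 + 0 + 1 + 1 + 1 + 0 + 0 + 1 = 4 ≡ 0 (mod 2).
  s_2 = 1 + 1 + 0 + 1 + 1 + 0 + 0 + 1 = 5 ≡ 1 (mod 2).
  s_3 = 0 + 0 + 0 + 1 + 1 + 1 + 0 + 1 = 4 ≡ 0 (mod 2).
  s_4 = 1 + 0 + 1 + 1 + 0 + 1 + 0 + 1 = 5 ≡ 1 (mod 2).
s = (0, 1, 0, 1)^T — this equals column 5 of H (binary 0101), so error is at position 5.
Correct: flip bit 5 of r = 100110100111001 to get c = 100100100111001.


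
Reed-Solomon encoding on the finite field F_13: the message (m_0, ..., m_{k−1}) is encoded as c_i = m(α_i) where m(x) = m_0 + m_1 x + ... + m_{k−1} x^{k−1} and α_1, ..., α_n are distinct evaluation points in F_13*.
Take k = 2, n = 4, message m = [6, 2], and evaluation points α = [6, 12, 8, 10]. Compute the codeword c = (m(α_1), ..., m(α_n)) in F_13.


c = [5, 4, 9, 0]

Message polynomial: m(x) = 6 + 2·x (mod 13).
For each evaluation point α_i, compute m(α_i) mod 13:
  α_1 = 6: Horner steps 2 → 5, so m(6) = 5.
  α_2 = 12: Horner steps 2 → 4, so m(12) = 4.
  α_3 = 8: Horner steps 2 → 9, so m(8) = 9.
  α_4 = 10: Horner steps 2 → 0, so m(10) = 0.
Codeword c = [5, 4, 9, 0] ∈ F_13^4.


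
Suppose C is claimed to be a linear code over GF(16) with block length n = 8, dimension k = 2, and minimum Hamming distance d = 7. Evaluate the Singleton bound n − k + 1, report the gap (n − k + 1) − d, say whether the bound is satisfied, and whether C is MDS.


Singleton RHS = n − k + 1 = 7, slack = 0, bound satisfied, MDS.

Singleton bound: d ≤ n − k + 1.
Here n = 8, k = 2, so n − k + 1 = 7.
Given d = 7, check d ≤ 7: YES.
Slack = (n − k + 1) − d = 0.
The code is MDS (slack = 0).
Description: the claimed parameters are [8, 2, 7]_16; such a code would be MDS (meets Singleton bound).


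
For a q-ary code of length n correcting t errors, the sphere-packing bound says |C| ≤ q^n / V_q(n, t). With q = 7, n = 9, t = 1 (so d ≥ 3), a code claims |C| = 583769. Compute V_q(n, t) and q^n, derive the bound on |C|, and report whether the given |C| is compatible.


V_q(n, t) = 55, q^n = 40353607, Hamming bound = 733701, |C| = 583769 ≤ bound (satisfied).

Step 1: Compute V_q(n, t) = Σ_{j=0}^1 C(n, j) (q−1)^j.
  j = 0: C(9,0)·(6)^0 = 1·1 = 1.
  j = 1: C(9,1)·(6)^1 = 9·6 = 54.
  V_q(n, t) = 1 + 54 = 55.
Step 2: q^n = 7^9 = 40353607.
Step 3: Hamming bound ⌊q^n / V_q(n,t)⌋ = ⌊40353607/55⌋ = 733701.
Step 4: Compare |C| = 583769 to 733701: satisfied.
The claimed |C| lies below the Hamming bound.


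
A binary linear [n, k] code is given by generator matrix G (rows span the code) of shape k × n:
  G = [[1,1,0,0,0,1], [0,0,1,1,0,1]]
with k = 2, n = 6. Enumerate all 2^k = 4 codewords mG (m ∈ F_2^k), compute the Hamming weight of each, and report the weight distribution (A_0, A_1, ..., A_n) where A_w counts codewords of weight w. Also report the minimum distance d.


Weight distribution: A_0 = 1, A_3 = 2, A_4 = 1. Minimum distance d = 3.

Enumerate all 2^2 = 4 messages m ∈ F_2^2.
For each, compute codeword c = mG in F_2^6, then tally its weight.
  m = 00 → c = 000000, weight = 0.
  m = 10 → c = 110001, weight = 3.
  m = 01 → c = 001101, weight = 3.
  m = 11 → c = 111100, weight = 4.
Tally weights:
  weight 0: 1 codewords.
  weight 3: 2 codewords.
  weight 4: 1 codewords.
Minimum distance d = smallest w > 0 with A_w > 0 = 3.
Sanity: Σ A_w = 4 = 2^2 = 4 ✓.


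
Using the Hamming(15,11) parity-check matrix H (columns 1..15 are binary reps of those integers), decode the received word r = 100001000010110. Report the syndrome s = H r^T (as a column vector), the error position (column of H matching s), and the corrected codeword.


s = (1, 1, 1, 1)^T, error position = 15, corrected codeword c = 100001000010111

Compute s = H r^T mod 2 one row at a time:
  s_1 = 0 + 0 + 0 + 1 + 0 + 1 + 1 + 0 = 3 ≡ 1 (mod 2).
  s_2 = 0 + 0 + 1 + 0 + 0 + 1 + 1 + 0 = 3 ≡ 1 (mod 2).
  s_3 = 0 + 0 + 1 + 0 + 0 + 1 + 1 + 0 = 3 ≡ 1 (mod 2).
  s_4 = 1 + 0 + 0 + 0 + 0 + 1 + 1 + 0 = 3 ≡ 1 (mod 2).
s = (1, 1, 1, 1)^T — this equals column 15 of H (binary 1111), so error is at position 15.
Correct: flip bit 15 of r = 100001000010110 to get c = 100001000010111.


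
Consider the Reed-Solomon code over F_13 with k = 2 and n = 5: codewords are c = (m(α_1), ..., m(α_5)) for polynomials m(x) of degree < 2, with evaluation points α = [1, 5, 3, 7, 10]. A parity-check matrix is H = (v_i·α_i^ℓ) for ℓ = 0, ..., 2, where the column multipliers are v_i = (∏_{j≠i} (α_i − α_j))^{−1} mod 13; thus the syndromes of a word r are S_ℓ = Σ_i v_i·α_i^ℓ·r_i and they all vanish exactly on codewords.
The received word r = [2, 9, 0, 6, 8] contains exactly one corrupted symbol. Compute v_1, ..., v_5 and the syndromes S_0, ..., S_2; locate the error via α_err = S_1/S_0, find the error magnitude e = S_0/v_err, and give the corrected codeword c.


S = (8, 11, 7), error at position 3, error magnitude e = 1, c = [2, 9, 12, 6, 8].

Step 1: column multipliers v_i = (∏_{j≠i}(α_i − α_j))^{−1} mod 13.
  i = 1 (α = 1): (1−5)(1−3)(1−7)(1−10) = (−4)·(−2)·(−6)·(−9) = 432 ≡ 3, so v_1 = 3^{−1} = 9 (mod 13).
  i = 2 (α = 5): (5−1)(5−3)(5−7)(5−10) = 4·2·(−2)·(−5) = 80 ≡ 2, so v_2 = 2^{−1} = 7 (mod 13).
  i = 3 (α = 3): (3−1)(3−5)(3−7)(3−10) = 2·(−2)·(−4)·(−7) = −112 ≡ 5, so v_3 = 5^{−1} = 8 (mod 13).
  i = 4 (α = 7): (7−1)(7−5)(7−3)(7−10) = 6·2·4·(−3) = −144 ≡ 12, so v_4 = 12^{−1} = 12 (mod 13).
  i = 5 (α = 10): (10−1)(10−5)(10−3)(10−7) = 9·5·7·3 = 945 ≡ 9, so v_5 = 9^{−1} = 3 (mod 13).
  v = [9, 7, 8, 12, 3].
Step 2: syndromes of r = [2, 9, 0, 6, 8] (all sums mod 13).
  S_0 = Σ v_i r_i = 9·2 + 7·9 + 8·0 + 12·6 + 3·8 = 177 ≡ 8.
  S_1 = Σ v_i α_i r_i = 9·1·2 + 7·5·9 + 8·3·0 + 12·7·6 + 3·10·8 = 1077 ≡ 11.
  α_i^2 mod 13 = [1, 12, 9, 10, 9].
  S_2 = Σ v_i α_i^2 r_i = 9·1·2 + 7·12·9 + 8·9·0 + 12·10·6 + 3·9·8 = 1710 ≡ 7.
  S = (8, 11, 7) ≠ 0, so r is not a codeword (an error is present).
Step 3: locate the error. For a single error e at position i, S_ℓ = v_i·e·α_i^ℓ, so α_err = S_1/S_0.
  S_0^{−1} = 8^{−1} = 5 (mod 13), so α_err = 11·5 = 55 ≡ 3 = α_3. Error position i = 3.
  Consistency check: S_2/S_1 = 7·6 = 42 ≡ 3 = α_err ✓ (single-error assumption holds).
Step 4: error magnitude e = S_0/v_3 = S_0·∏_{j≠3}(α_3 − α_j) = 8·5 = 40 ≡ 1 (mod 13).
Step 5: correct position 3: c_3 = r_3 − e = 0 − 1 ≡ 12 (mod 13). Hence c = [2, 9, 12, 6, 8].
  Check: interpolating c through the α_i gives m(x) = 10 + 5·x (degree < 2) with m(α_i) = c_i for every i, so c is indeed a codeword.


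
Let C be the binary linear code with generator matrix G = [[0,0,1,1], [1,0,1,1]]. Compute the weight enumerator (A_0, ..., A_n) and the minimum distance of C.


Weight distribution: A_0 = 1, A_1 = 1, A_2 = 1, A_3 = 1. Minimum distance d = 1.

Enumerate all 2^2 = 4 messages m ∈ F_2^2.
For each, compute codeword c = mG in F_2^4, then tally its weight.
  m = 00 → c = 0000, weight = 0.
  m = 10 → c = 0011, weight = 2.
  m = 01 → c = 1011, weight = 3.
  m = 11 → c = 1000, weight = 1.
Tally weights:
  weight 0: 1 codewords.
  weight 1: 1 codewords.
  weight 2: 1 codewords.
  weight 3: 1 codewords.
Minimum distance d = smallest w > 0 with A_w > 0 = 1.
Sanity: Σ A_w = 4 = 2^2 = 4 ✓.


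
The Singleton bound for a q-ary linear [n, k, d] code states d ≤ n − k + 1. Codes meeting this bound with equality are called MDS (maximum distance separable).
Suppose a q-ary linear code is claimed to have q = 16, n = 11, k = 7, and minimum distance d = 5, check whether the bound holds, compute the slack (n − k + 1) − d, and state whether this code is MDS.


Singleton RHS = n − k + 1 = 5, slack = 0, bound satisfied, MDS.

Singleton bound: d ≤ n − k + 1.
Here n = 11, k = 7, so n − k + 1 = 5.
Given d = 5, check d ≤ 5: YES.
Slack = (n − k + 1) − d = 0.
The code is MDS (slack = 0).
Description: the claimed parameters are [11, 7, 5]_16; such a code would be MDS (meets Singleton bound).


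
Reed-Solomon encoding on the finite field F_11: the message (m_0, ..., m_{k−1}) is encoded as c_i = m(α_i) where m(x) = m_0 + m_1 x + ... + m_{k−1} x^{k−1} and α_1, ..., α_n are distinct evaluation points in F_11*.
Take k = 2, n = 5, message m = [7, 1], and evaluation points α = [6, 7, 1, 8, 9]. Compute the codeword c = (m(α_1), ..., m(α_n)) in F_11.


c = [2, 3, 8, 4, 5]

Message polynomial: m(x) = 7 + 1·x (mod 11).
For each evaluation point α_i, compute m(α_i) mod 11:
  α_1 = 6: Horner steps 1 → 2, so m(6) = 2.
  α_2 = 7: Horner steps 1 → 3, so m(7) = 3.
  α_3 = 1: Horner steps 1 → 8, so m(1) = 8.
  α_4 = 8: Horner steps 1 → 4, so m(8) = 4.
  α_5 = 9: Horner steps 1 → 5, so m(9) = 5.
Codeword c = [2, 3, 8, 4, 5] ∈ F_11^5.


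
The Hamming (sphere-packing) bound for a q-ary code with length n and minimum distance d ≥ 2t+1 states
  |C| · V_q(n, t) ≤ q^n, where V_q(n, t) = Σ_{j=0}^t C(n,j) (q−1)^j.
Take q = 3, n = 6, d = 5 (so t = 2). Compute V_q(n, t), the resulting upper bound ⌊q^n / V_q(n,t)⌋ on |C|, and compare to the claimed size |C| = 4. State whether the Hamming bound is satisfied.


V_q(n, t) = 73, q^n = 729, Hamming bound = 9, |C| = 4 ≤ bound (satisfied).

Step 1: Compute V_q(n, t) = Σ_{j=0}^2 C(n, j) (q−1)^j.
  j = 0: C(6,0)·(2)^0 = 1·1 = 1.
  j = 1: C(6,1)·(2)^1 = 6·2 = 12.
  j = 2: C(6,2)·(2)^2 = 15·4 = 60.
  V_q(n, t) = 1 + 12 + 60 = 73.
Step 2: q^n = 3^6 = 729.
Step 3: Hamming bound ⌊q^n / V_q(n,t)⌋ = ⌊729/73⌋ = 9.
Step 4: Compare |C| = 4 to 9: satisfied.
The claimed |C| lies below the Hamming bound.


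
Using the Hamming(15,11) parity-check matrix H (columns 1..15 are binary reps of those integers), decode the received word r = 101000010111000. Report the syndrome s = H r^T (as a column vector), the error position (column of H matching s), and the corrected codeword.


s = (0, 1, 1, 1)^T, error position = 7, corrected codeword c = 101000110111000

Compute s = H r^T mod 2 one row at a time:
  s_1 = 1 + 0 + 1 + 1 + 1 + 0 + 0 + 0 = 4 ≡ 0 (mod 2).
  s_2 = 0 + 0 + 0 + 0 + 1 + 0 + 0 + 0 = 1 ≡ 1 (mod 2).
  s_3 = 0 + 1 + 0 + 0 + 1 + 1 + 0 + 0 = 3 ≡ 1 (mod 2).
  s_4 = 1 + 1 + 0 + 0 + 0 + 1 + 0 + 0 = 3 ≡ 1 (mod 2).
s = (0, 1, 1, 1)^T — this equals column 7 of H (binary 0111), so error is at position 7.
Correct: flip bit 7 of r = 101000010111000 to get c = 101000110111000.


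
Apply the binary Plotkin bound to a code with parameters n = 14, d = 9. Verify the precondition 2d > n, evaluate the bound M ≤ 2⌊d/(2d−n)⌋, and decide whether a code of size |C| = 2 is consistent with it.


Plotkin bound M ≤ 4; given |C| = 2 ≤ bound (satisfied).

Check applicability: 2d = 18, n = 14.
2d − n = 4 > 0, so Plotkin applies.
Compute d/(2d−n) = 9/4 ≈ 2.2500.
⌊d/(2d−n)⌋ = 2.
Plotkin bound: M ≤ 2·2 = 4.
Given |C| = 2, check: satisfied.
This |C| is below the Plotkin bound.


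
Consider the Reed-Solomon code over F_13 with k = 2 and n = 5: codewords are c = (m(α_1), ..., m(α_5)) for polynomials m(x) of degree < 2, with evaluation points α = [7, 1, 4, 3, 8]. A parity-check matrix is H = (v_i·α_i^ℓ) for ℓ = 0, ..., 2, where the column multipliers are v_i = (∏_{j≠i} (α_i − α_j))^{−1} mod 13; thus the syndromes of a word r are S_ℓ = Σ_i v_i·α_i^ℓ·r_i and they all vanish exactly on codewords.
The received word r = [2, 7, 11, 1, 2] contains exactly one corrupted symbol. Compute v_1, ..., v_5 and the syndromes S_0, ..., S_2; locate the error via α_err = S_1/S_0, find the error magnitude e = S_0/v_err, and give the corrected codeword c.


S = (12, 5, 1), error at position 5, error magnitude e = 3, c = [2, 7, 11, 1, 12].

Step 1: column multipliers v_i = (∏_{j≠i}(α_i − α_j))^{−1} mod 13.
  i = 1 (α = 7): (7−1)(7−4)(7−3)(7−8) = 6·3·4·(−1) = −72 ≡ 6, so v_1 = 6^{−1} = 11 (mod 13).
  i = 2 (α = 1): (1−7)(1−4)(1−3)(1−8) = (−6)·(−3)·(−2)·(−7) = 252 ≡ 5, so v_2 = 5^{−1} = 8 (mod 13).
  i = 3 (α = 4): (4−7)(4−1)(4−3)(4−8) = (−3)·3·1·(−4) = 36 ≡ 10, so v_3 = 10^{−1} = 4 (mod 13).
  i = 4 (α = 3): (3−7)(3−1)(3−4)(3−8) = (−4)·2·(−1)·(−5) = −40 ≡ 12, so v_4 = 12^{−1} = 12 (mod 13).
  i = 5 (α = 8): (8−7)(8−1)(8−4)(8−3) = 1·7·4·5 = 140 ≡ 10, so v_5 = 10^{−1} = 4 (mod 13).
  v = [11, 8, 4, 12, 4].
Step 2: syndromes of r = [2, 7, 11, 1, 2] (all sums mod 13).
  S_0 = Σ v_i r_i = 11·2 + 8·7 + 4·11 + 12·1 + 4·2 = 142 ≡ 12.
  S_1 = Σ v_i α_i r_i = 11·7·2 + 8·1·7 + 4·4·11 + 12·3·1 + 4·8·2 = 486 ≡ 5.
  α_i^2 mod 13 = [10, 1, 3, 9, 12].
  S_2 = Σ v_i α_i^2 r_i = 11·10·2 + 8·1·7 + 4·3·11 + 12·9·1 + 4·12·2 = 612 ≡ 1.
  S = (12, 5, 1) ≠ 0, so r is not a codeword (an error is present).
Step 3: locate the error. For a single error e at position i, S_ℓ = v_i·e·α_i^ℓ, so α_err = S_1/S_0.
  S_0^{−1} = 12^{−1} = 12 (mod 13), so α_err = 5·12 = 60 ≡ 8 = α_5. Error position i = 5.
  Consistency check: S_2/S_1 = 1·8 = 8 ≡ 8 = α_err ✓ (single-error assumption holds).
Step 4: error magnitude e = S_0/v_5 = S_0·∏_{j≠5}(α_5 − α_j) = 12·10 = 120 ≡ 3 (mod 13).
Step 5: correct position 5: c_5 = r_5 − e = 2 − 3 ≡ 12 (mod 13). Hence c = [2, 7, 11, 1, 12].
  Check: interpolating c through the α_i gives m(x) = 10 + 10·x (degree < 2) with m(α_i) = c_i for every i, so c is indeed a codeword.


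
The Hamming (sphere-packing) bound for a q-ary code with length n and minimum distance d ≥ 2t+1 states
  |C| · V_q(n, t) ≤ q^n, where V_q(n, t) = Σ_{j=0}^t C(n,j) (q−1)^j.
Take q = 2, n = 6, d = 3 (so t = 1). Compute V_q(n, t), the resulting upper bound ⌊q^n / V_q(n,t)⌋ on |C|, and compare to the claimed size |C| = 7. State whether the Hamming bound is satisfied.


V_q(n, t) = 7, q^n = 64, Hamming bound = 9, |C| = 7 ≤ bound (satisfied).

Step 1: Compute V_q(n, t) = Σ_{j=0}^1 C(n, j) (q−1)^j.
  j = 0: C(6,0)·(1)^0 = 1·1 = 1.
  j = 1: C(6,1)·(1)^1 = 6·1 = 6.
  V_q(n, t) = 1 + 6 = 7.
Step 2: q^n = 2^6 = 64.
Step 3: Hamming bound ⌊q^n / V_q(n,t)⌋ = ⌊64/7⌋ = 9.
Step 4: Compare |C| = 7 to 9: satisfied.
The claimed |C| lies below the Hamming bound.


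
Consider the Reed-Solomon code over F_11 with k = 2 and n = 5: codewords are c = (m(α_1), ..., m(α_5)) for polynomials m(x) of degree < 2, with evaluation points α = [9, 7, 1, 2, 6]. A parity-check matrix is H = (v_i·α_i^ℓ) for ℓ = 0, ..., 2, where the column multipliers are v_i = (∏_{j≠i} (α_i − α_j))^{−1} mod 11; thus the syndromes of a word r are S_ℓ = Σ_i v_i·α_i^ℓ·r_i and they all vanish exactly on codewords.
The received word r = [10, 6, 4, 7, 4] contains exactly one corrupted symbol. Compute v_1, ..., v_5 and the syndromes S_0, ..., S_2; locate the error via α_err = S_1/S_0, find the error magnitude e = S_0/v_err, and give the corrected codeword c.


S = (6, 6, 6), error at position 3, error magnitude e = 10, c = [10, 6, 5, 7, 4].

Step 1: column multipliers v_i = (∏_{j≠i}(α_i − α_j))^{−1} mod 11.
  i = 1 (α = 9): (9−7)(9−1)(9−2)(9−6) = 2·8·7·3 = 336 ≡ 6, so v_1 = 6^{−1} = 2 (mod 11).
  i = 2 (α = 7): (7−9)(7−1)(7−2)(7−6) = (−2)·6·5·1 = −60 ≡ 6, so v_2 = 6^{−1} = 2 (mod 11).
  i = 3 (α = 1): (1−9)(1−7)(1−2)(1−6) = (−8)·(−6)·(−1)·(−5) = 240 ≡ 9, so v_3 = 9^{−1} = 5 (mod 11).
  i = 4 (α = 2): (2−9)(2−7)(2−1)(2−6) = (−7)·(−5)·1·(−4) = −140 ≡ 3, so v_4 = 3^{−1} = 4 (mod 11).
  i = 5 (α = 6): (6−9)(6−7)(6−1)(6−2) = (−3)·(−1)·5·4 = 60 ≡ 5, so v_5 = 5^{−1} = 9 (mod 11).
  v = [2, 2, 5, 4, 9].
Step 2: syndromes of r = [10, 6, 4, 7, 4] (all sums mod 11).
  S_0 = Σ v_i r_i = 2·10 + 2·6 + 5·4 + 4·7 + 9·4 = 116 ≡ 6.
  S_1 = Σ v_i α_i r_i = 2·9·10 + 2·7·6 + 5·1·4 + 4·2·7 + 9·6·4 = 556 ≡ 6.
  α_i^2 mod 11 = [4, 5, 1, 4, 3].
  S_2 = Σ v_i α_i^2 r_i = 2·4·10 + 2·5·6 + 5·1·4 + 4·4·7 + 9·3·4 = 380 ≡ 6.
  S = (6, 6, 6) ≠ 0, so r is not a codeword (an error is present).
Step 3: locate the error. For a single error e at position i, S_ℓ = v_i·e·α_i^ℓ, so α_err = S_1/S_0.
  S_0^{−1} = 6^{−1} = 2 (mod 11), so α_err = 6·2 = 12 ≡ 1 = α_3. Error position i = 3.
  Consistency check: S_2/S_1 = 6·2 = 12 ≡ 1 = α_err ✓ (single-error assumption holds).
Step 4: error magnitude e = S_0/v_3 = S_0·∏_{j≠3}(α_3 − α_j) = 6·9 = 54 ≡ 10 (mod 11).
Step 5: correct position 3: c_3 = r_3 − e = 4 − 10 ≡ 5 (mod 11). Hence c = [10, 6, 5, 7, 4].
  Check: interpolating c through the α_i gives m(x) = 3 + 2·x (degree < 2) with m(α_i) = c_i for every i, so c is indeed a codeword.


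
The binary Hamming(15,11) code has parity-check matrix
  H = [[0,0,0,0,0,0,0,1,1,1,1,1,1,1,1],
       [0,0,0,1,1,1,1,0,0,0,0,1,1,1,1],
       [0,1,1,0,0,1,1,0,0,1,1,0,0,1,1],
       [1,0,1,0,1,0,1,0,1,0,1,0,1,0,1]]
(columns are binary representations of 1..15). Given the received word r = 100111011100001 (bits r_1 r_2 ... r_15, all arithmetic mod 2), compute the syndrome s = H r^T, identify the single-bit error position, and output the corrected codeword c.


s = (0, 0, 1, 0)^T, error position = 2, corrected codeword c = 110111011100001

Compute s = H r^T mod 2 one row at a time:
  s_1 = 1 + 1 + 1 + 0 + 0 + 0 + 0 + 1 = 4 ≡ 0 (mod 2).
  s_2 = 1 + 1 + 1 + 0 + 0 + 0 + 0 + 1 = 4 ≡ 0 (mod 2).
  s_3 = 0 + 0 + 1 + 0 + 1 + 0 + 0 + 1 = 3 ≡ 1 (mod 2).
  s_4 = 1 + 0 + 1 + 0 + 1 + 0 + 0 + 1 = 4 ≡ 0 (mod 2).
s = (0, 0, 1, 0)^T — this equals column 2 of H (binary 0010), so error is at position 2.
Correct: flip bit 2 of r = 100111011100001 to get c = 110111011100001.


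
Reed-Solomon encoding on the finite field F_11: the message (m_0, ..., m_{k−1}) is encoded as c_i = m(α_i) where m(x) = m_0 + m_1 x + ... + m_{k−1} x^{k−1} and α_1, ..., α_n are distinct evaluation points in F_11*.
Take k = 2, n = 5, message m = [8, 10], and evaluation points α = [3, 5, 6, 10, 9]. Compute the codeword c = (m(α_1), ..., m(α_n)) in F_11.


c = [5, 3, 2, 9, 10]

Message polynomial: m(x) = 8 + 10·x (mod 11).
For each evaluation point α_i, compute m(α_i) mod 11:
  α_1 = 3: Horner steps 10 → 5, so m(3) = 5.
  α_2 = 5: Horner steps 10 → 3, so m(5) = 3.
  α_3 = 6: Horner steps 10 → 2, so m(6) = 2.
  α_4 = 10: Horner steps 10 → 9, so m(10) = 9.
  α_5 = 9: Horner steps 10 → 10, so m(9) = 10.
Codeword c = [5, 3, 2, 9, 10] ∈ F_11^5.


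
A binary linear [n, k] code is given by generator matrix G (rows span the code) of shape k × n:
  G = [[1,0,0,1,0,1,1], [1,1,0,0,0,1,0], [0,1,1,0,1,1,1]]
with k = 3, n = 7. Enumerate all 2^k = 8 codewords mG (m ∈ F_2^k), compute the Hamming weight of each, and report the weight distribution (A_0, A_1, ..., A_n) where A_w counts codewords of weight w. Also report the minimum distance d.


Weight distribution: A_0 = 1, A_3 = 2, A_4 = 3, A_5 = 2. Minimum distance d = 3.

Enumerate all 2^3 = 8 messages m ∈ F_2^3.
For each, compute codeword c = mG in F_2^7, then tally its weight.
  m = 000 → c = 0000000, weight = 0.
  m = 100 → c = 1001011, weight = 4.
  m = 010 → c = 1100010, weight = 3.
  m = 110 → c = 0101001, weight = 3.
  m = 001 → c = 0110111, weight = 5.
  m = 101 → c = 1111100, weight = 5.
  m = 011 → c = 1010101, weight = 4.
  m = 111 → c = 0011110, weight = 4.
Tally weights:
  weight 0: 1 codewords.
  weight 3: 2 codewords.
  weight 4: 3 codewords.
  weight 5: 2 codewords.
Minimum distance d = smallest w > 0 with A_w > 0 = 3.
Sanity: Σ A_w = 8 = 2^3 = 8 ✓.


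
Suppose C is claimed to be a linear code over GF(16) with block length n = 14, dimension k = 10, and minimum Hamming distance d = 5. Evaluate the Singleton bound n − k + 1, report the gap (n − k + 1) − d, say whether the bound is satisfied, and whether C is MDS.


Singleton RHS = n − k + 1 = 5, slack = 0, bound satisfied, MDS.

Singleton bound: d ≤ n − k + 1.
Here n = 14, k = 10, so n − k + 1 = 5.
Given d = 5, check d ≤ 5: YES.
Slack = (n − k + 1) − d = 0.
The code is MDS (slack = 0).
Description: the claimed parameters are [14, 10, 5]_16; such a code would be MDS (meets Singleton bound).


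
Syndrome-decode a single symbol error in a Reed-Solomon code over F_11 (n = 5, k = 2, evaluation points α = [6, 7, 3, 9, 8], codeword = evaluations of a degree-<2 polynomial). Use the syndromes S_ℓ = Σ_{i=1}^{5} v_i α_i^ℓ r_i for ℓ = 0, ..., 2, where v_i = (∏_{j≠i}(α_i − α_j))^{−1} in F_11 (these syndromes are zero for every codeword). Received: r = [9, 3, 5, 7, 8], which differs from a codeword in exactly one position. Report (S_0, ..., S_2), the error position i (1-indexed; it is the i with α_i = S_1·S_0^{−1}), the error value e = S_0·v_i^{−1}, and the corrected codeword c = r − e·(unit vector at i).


S = (9, 4, 3), error at position 4, error magnitude e = 5, c = [9, 3, 5, 2, 8].

Step 1: column multipliers v_i = (∏_{j≠i}(α_i − α_j))^{−1} mod 11.
  i = 1 (α = 6): (6−7)(6−3)(6−9)(6−8) = (−1)·3·(−3)·(−2) = −18 ≡ 4, so v_1 = 4^{−1} = 3 (mod 11).
  i = 2 (α = 7): (7−6)(7−3)(7−9)(7−8) = 1·4·(−2)·(−1) = 8 ≡ 8, so v_2 = 8^{−1} = 7 (mod 11).
  i = 3 (α = 3): (3−6)(3−7)(3−9)(3−8) = (−3)·(−4)·(−6)·(−5) = 360 ≡ 8, so v_3 = 8^{−1} = 7 (mod 11).
  i = 4 (α = 9): (9−6)(9−7)(9−3)(9−8) = 3·2·6·1 = 36 ≡ 3, so v_4 = 3^{−1} = 4 (mod 11).
  i = 5 (α = 8): (8−6)(8−7)(8−3)(8−9) = 2·1·5·(−1) = −10 ≡ 1, so v_5 = 1^{−1} = 1 (mod 11).
  v = [3, 7, 7, 4, 1].
Step 2: syndromes of r = [9, 3, 5, 7, 8] (all sums mod 11).
  S_0 = Σ v_i r_i = 3·9 + 7·3 + 7·5 + 4·7 + 1·8 = 119 ≡ 9.
  S_1 = Σ v_i α_i r_i = 3·6·9 + 7·7·3 + 7·3·5 + 4·9·7 + 1·8·8 = 730 ≡ 4.
  α_i^2 mod 11 = [3, 5, 9, 4, 9].
  S_2 = Σ v_i α_i^2 r_i = 3·3·9 + 7·5·3 + 7·9·5 + 4·4·7 + 1·9·8 = 685 ≡ 3.
  S = (9, 4, 3) ≠ 0, so r is not a codeword (an error is present).
Step 3: locate the error. For a single error e at position i, S_ℓ = v_i·e·α_i^ℓ, so α_err = S_1/S_0.
  S_0^{−1} = 9^{−1} = 5 (mod 11), so α_err = 4·5 = 20 ≡ 9 = α_4. Error position i = 4.
  Consistency check: S_2/S_1 = 3·3 = 9 ≡ 9 = α_err ✓ (single-error assumption holds).
Step 4: error magnitude e = S_0/v_4 = S_0·∏_{j≠4}(α_4 − α_j) = 9·3 = 27 ≡ 5 (mod 11).
Step 5: correct position 4: c_4 = r_4 − e = 7 − 5 ≡ 2 (mod 11). Hence c = [9, 3, 5, 2, 8].
  Check: interpolating c through the α_i gives m(x) = 1 + 5·x (degree < 2) with m(α_i) = c_i for every i, so c is indeed a codeword.
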